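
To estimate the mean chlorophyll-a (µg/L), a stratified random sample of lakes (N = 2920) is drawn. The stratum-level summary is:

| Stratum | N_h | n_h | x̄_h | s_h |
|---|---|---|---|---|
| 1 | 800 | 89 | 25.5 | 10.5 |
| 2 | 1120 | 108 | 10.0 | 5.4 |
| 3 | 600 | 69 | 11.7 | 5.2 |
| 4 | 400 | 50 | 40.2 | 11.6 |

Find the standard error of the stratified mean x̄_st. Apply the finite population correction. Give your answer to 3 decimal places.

SE(x̄_st) ≈ 0.421

V̂(x̄_st) = Σ W_h² (1 − n_h/N_h) s_h²/n_h, with W_h = N_h/N and N = 2920:
  stratum 1: (800/2920)²·(1 − 89/800)·10.5²/89 = 0.0826385
  stratum 2: (1120/2920)²·(1 − 108/1120)·5.4²/108 = 0.0358919
  stratum 3: (600/2920)²·(1 − 69/600)·5.2²/69 = 0.0146433
  stratum 4: (400/2920)²·(1 − 50/400)·11.6²/50 = 0.0441884
V̂(x̄_st) = 0.177362
SE(x̄_st) = √0.177362 = 0.421144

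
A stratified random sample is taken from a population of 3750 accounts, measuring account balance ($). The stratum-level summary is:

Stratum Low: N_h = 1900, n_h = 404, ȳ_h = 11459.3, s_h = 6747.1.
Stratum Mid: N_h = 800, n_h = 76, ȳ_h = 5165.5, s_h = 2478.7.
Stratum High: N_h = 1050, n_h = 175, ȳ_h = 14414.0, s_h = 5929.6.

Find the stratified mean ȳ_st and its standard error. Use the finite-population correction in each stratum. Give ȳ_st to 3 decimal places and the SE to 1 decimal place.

ȳ_st = Σ W_h ȳ_h = (1900·11459.3 + 800·5165.5 + 1050·14414.0)/3750 = 10943.93867
V̂(ȳ_st) = Σ W_h² (1 − n_h/N_h) s_h²/n_h, with W_h = N_h/N and N = 3750:
  stratum Low: (1900/3750)²·(1 − 404/1900)·6747.1²/404 = 22775.9
  stratum Mid: (800/3750)²·(1 − 76/800)·2478.7²/76 = 3329.66
  stratum High: (1050/3750)²·(1 − 175/1050)·5929.6²/175 = 13126.5
V̂(ȳ_st) = 39232
SE(ȳ_st) = √39232 = 198.071

ȳ_st ≈ 10943.939, SE ≈ 198.1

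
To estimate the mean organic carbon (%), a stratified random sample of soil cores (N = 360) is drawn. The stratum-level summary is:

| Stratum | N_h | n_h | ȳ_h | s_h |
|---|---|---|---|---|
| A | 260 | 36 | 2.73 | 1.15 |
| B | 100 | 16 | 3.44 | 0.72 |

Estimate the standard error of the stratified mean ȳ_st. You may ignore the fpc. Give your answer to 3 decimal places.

V̂(ȳ_st) = Σ W_h² s_h²/n_h, with W_h = N_h/N and N = 360:
  stratum A: (260/360)²·1.15²/36 = 0.0191617
  stratum B: (100/360)²·0.72²/16 = 0.0025
V̂(ȳ_st) = 0.0216617
SE(ȳ_st) = √0.0216617 = 0.147179

SE(ȳ_st) ≈ 0.147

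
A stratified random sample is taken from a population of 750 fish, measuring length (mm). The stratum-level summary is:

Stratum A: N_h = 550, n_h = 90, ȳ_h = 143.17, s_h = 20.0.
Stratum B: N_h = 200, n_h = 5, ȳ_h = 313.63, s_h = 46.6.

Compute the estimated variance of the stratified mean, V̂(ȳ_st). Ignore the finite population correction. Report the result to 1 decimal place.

V̂(ȳ_st) ≈ 33.3

V̂(ȳ_st) = Σ W_h² s_h²/n_h, with W_h = N_h/N and N = 750:
  stratum A: (550/750)²·20.0²/90 = 2.39012
  stratum B: (200/750)²·46.6²/5 = 30.8844
V̂(ȳ_st) = 33.2745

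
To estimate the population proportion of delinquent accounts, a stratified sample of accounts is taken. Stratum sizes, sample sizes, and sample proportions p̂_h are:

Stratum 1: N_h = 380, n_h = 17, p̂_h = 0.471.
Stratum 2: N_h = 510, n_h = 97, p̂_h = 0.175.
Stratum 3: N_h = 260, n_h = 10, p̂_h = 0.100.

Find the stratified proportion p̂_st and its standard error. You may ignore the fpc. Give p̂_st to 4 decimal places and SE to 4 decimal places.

N = 1150; stratum weights W_h = N_h/N.
p̂_st = Σ W_h p̂_h = (380·0.471 + 510·0.175 + 260·0.100)/1150 = 0.25585
V̂(p̂_st) = Σ W_h² p̂_h(1−p̂_h)/(n_h−1):
  stratum 1: (380/1150)²·0.471·0.529/16 = 0.00170031
  stratum 2: (510/1150)²·0.175·0.825/96 = 0.000295778
  stratum 3: (260/1150)²·0.100·0.900/9 = 0.000511153
V̂(p̂_st) = 0.00250724; SE = √V̂ = 0.0500724

p̂_st ≈ 0.2559, SE ≈ 0.0501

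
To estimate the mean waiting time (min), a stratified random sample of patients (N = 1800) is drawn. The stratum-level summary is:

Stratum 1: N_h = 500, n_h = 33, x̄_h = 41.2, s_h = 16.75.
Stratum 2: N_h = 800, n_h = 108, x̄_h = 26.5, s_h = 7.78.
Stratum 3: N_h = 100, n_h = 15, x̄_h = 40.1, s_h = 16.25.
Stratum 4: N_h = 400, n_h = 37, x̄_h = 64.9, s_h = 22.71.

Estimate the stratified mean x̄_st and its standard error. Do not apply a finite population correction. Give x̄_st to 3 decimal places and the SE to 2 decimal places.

x̄_st ≈ 39.872, SE ≈ 1.23

x̄_st = Σ W_h x̄_h = (500·41.2 + 800·26.5 + 100·40.1 + 400·64.9)/1800 = 39.87222
V̂(x̄_st) = Σ W_h² s_h²/n_h, with W_h = N_h/N and N = 1800:
  stratum 1: (500/1800)²·16.75²/33 = 0.65601
  stratum 2: (800/1800)²·7.78²/108 = 0.110706
  stratum 3: (100/1800)²·16.25²/15 = 0.0543338
  stratum 4: (400/1800)²·22.71²/37 = 0.688347
V̂(x̄_st) = 1.5094
SE(x̄_st) = √1.5094 = 1.22858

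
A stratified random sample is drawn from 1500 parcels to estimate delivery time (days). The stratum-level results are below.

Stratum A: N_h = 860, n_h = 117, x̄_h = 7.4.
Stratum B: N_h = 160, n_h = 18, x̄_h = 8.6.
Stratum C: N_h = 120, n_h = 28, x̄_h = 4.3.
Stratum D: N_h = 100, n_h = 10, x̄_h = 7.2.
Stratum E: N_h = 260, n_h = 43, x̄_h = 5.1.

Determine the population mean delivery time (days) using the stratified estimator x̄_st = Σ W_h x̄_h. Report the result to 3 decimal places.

N = Σ N_h = 1500. Stratum weights W_h = N_h/N.
x̄_st = (860·7.4 + 160·8.6 + 120·4.3 + 100·7.2 + 260·5.1) / 1500 = 6.86800

x̄_st ≈ 6.868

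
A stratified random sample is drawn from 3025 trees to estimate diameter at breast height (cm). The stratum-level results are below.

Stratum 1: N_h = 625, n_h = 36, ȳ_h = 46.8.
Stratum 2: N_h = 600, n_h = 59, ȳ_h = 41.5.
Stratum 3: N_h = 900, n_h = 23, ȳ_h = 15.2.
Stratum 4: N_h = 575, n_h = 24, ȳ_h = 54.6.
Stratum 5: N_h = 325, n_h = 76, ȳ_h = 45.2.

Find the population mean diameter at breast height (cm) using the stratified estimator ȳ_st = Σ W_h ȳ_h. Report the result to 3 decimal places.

ȳ_st ≈ 37.658

N = Σ N_h = 3025. Stratum weights W_h = N_h/N.
ȳ_st = (625·46.8 + 600·41.5 + 900·15.2 + 575·54.6 + 325·45.2) / 3025 = 37.65785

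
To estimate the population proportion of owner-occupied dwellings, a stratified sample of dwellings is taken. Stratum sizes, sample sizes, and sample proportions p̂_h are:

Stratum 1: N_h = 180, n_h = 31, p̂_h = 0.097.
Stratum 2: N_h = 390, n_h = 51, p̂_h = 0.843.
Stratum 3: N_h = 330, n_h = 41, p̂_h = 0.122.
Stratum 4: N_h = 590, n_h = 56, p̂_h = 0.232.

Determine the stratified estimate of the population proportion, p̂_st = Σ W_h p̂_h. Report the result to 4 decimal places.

N = 1490; stratum weights W_h = N_h/N.
p̂_st = Σ W_h p̂_h = (180·0.097 + 390·0.843 + 330·0.122 + 590·0.232)/1490 = 0.35126

p̂_st ≈ 0.3513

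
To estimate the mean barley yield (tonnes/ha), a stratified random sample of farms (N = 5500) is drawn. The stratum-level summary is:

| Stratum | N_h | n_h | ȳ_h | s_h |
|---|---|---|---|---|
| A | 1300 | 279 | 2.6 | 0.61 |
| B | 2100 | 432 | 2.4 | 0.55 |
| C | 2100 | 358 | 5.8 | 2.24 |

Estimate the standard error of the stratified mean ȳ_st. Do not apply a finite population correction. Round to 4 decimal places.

SE(ȳ_st) ≈ 0.0471

V̂(ȳ_st) = Σ W_h² s_h²/n_h, with W_h = N_h/N and N = 5500:
  stratum A: (1300/5500)²·0.61²/279 = 7.45104e-05
  stratum B: (2100/5500)²·0.55²/432 = 0.000102083
  stratum C: (2100/5500)²·2.24²/358 = 0.00204327
V̂(ȳ_st) = 0.00221987
SE(ȳ_st) = √0.00221987 = 0.0471155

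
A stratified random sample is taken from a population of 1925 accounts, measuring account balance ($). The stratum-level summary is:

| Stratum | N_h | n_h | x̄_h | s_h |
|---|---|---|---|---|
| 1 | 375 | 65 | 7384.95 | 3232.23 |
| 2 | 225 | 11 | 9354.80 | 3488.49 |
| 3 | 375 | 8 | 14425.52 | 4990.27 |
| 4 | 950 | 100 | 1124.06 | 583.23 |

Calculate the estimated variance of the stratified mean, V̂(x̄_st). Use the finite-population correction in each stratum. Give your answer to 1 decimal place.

V̂(x̄_st) = Σ W_h² (1 − n_h/N_h) s_h²/n_h, with W_h = N_h/N and N = 1925:
  stratum 1: (375/1925)²·(1 − 65/375)·3232.23²/65 = 5042.23
  stratum 2: (225/1925)²·(1 − 11/225)·3488.49²/11 = 14375.3
  stratum 3: (375/1925)²·(1 − 8/375)·4990.27²/8 = 115610
  stratum 4: (950/1925)²·(1 − 100/950)·583.23²/100 = 741.243
V̂(x̄_st) = 135768

V̂(x̄_st) ≈ 135768.4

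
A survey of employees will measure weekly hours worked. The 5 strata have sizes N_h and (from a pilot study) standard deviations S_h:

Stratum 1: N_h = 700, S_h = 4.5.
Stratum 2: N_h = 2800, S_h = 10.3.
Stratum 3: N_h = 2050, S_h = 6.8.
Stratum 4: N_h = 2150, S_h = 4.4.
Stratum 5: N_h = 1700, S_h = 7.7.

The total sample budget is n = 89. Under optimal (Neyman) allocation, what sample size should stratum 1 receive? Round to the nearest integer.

Neyman allocation: n_h = n · N_h S_h / Σ N_i S_i, with n = 89.
  stratum 1: N_h·S_h = 700·4.5 = 3150.00
  stratum 2: N_h·S_h = 2800·10.3 = 28840.00
  stratum 3: N_h·S_h = 2050·6.8 = 13940.00
  stratum 4: N_h·S_h = 2150·4.4 = 9460.00
  stratum 5: N_h·S_h = 1700·7.7 = 13090.00
Σ N_h S_h = 68480.00
n for stratum 1 = 89·3150.00/68480.00 = 4.094 → 4

4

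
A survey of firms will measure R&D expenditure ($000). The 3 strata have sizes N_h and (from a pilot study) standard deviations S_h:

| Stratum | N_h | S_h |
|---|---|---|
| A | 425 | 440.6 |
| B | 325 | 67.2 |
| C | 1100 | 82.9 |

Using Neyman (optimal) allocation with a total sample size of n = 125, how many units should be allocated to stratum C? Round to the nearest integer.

38

Neyman allocation: n_h = n · N_h S_h / Σ N_i S_i, with n = 125.
  stratum A: N_h·S_h = 425·440.6 = 187255.00
  stratum B: N_h·S_h = 325·67.2 = 21840.00
  stratum C: N_h·S_h = 1100·82.9 = 91190.00
Σ N_h S_h = 300285.00
n for stratum C = 125·91190.00/300285.00 = 37.960 → 38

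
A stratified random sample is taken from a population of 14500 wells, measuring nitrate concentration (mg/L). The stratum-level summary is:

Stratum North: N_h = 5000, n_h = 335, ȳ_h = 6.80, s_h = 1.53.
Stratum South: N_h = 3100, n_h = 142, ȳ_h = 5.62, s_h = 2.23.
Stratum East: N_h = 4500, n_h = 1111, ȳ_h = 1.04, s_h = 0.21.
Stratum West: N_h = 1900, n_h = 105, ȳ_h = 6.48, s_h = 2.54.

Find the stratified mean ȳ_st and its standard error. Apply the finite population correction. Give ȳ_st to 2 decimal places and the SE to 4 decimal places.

ȳ_st ≈ 4.72, SE ≈ 0.0575

ȳ_st = Σ W_h ȳ_h = (5000·6.80 + 3100·5.62 + 4500·1.04 + 1900·6.48)/14500 = 4.71821
V̂(ȳ_st) = Σ W_h² (1 − n_h/N_h) s_h²/n_h, with W_h = N_h/N and N = 14500:
  stratum North: (5000/14500)²·(1 − 335/5000)·1.53²/335 = 0.000775218
  stratum South: (3100/14500)²·(1 − 142/3100)·2.23²/142 = 0.00152737
  stratum East: (4500/14500)²·(1 − 1111/4500)·0.21²/1111 = 2.87921e-06
  stratum West: (1900/14500)²·(1 − 105/1900)·2.54²/105 = 0.00099669
V̂(ȳ_st) = 0.00330216
SE(ȳ_st) = √0.00330216 = 0.0574644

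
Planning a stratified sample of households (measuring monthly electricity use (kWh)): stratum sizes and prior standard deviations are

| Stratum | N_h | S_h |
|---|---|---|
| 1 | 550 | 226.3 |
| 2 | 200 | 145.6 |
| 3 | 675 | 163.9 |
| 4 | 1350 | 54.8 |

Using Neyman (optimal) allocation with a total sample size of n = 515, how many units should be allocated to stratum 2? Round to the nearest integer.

44

Neyman allocation: n_h = n · N_h S_h / Σ N_i S_i, with n = 515.
  stratum 1: N_h·S_h = 550·226.3 = 124465.00
  stratum 2: N_h·S_h = 200·145.6 = 29120.00
  stratum 3: N_h·S_h = 675·163.9 = 110632.50
  stratum 4: N_h·S_h = 1350·54.8 = 73980.00
Σ N_h S_h = 338197.50
n for stratum 2 = 515·29120.00/338197.50 = 44.343 → 44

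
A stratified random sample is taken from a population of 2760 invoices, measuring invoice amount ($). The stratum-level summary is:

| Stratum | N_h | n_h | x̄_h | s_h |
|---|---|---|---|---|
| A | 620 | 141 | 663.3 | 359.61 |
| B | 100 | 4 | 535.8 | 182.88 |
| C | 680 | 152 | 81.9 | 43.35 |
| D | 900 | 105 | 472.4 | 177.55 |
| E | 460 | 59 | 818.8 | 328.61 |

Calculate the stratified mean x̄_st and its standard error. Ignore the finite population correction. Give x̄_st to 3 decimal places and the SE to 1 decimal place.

x̄_st = Σ W_h x̄_h = (620·663.3 + 100·535.8 + 680·81.9 + 900·472.4 + 460·818.8)/2760 = 479.10362
V̂(x̄_st) = Σ W_h² s_h²/n_h, with W_h = N_h/N and N = 2760:
  stratum A: (620/2760)²·359.61²/141 = 46.2817
  stratum B: (100/2760)²·182.88²/4 = 10.9763
  stratum C: (680/2760)²·43.35²/152 = 0.750472
  stratum D: (900/2760)²·177.55²/105 = 31.9241
  stratum E: (460/2760)²·328.61²/59 = 50.8402
V̂(x̄_st) = 140.773
SE(x̄_st) = √140.773 = 11.8648

x̄_st ≈ 479.104, SE ≈ 11.9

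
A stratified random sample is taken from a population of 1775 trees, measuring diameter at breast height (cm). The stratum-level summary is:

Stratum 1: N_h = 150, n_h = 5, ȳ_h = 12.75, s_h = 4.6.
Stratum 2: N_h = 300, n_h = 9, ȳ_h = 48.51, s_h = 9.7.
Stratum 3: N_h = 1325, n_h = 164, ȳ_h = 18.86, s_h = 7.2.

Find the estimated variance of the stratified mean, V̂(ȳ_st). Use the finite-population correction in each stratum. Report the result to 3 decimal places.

V̂(ȳ_st) = Σ W_h² (1 − n_h/N_h) s_h²/n_h, with W_h = N_h/N and N = 1775:
  stratum 1: (150/1775)²·(1 − 5/150)·4.6²/5 = 0.0292152
  stratum 2: (300/1775)²·(1 − 9/300)·9.7²/9 = 0.28968
  stratum 3: (1325/1775)²·(1 − 164/1325)·7.2²/164 = 0.154338
V̂(ȳ_st) = 0.473233

V̂(ȳ_st) ≈ 0.473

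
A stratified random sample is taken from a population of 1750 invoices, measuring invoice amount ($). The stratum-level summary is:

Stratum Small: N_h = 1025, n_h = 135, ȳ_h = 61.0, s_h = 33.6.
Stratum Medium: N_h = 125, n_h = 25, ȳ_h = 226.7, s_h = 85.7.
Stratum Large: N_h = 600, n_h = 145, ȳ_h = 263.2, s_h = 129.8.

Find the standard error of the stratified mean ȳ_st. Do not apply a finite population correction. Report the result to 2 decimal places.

V̂(ȳ_st) = Σ W_h² s_h²/n_h, with W_h = N_h/N and N = 1750:
  stratum Small: (1025/1750)²·33.6²/135 = 2.86891
  stratum Medium: (125/1750)²·85.7²/25 = 1.49888
  stratum Large: (600/1750)²·129.8²/145 = 13.6587
V̂(ȳ_st) = 18.0264
SE(ȳ_st) = √18.0264 = 4.24575

SE(ȳ_st) ≈ 4.25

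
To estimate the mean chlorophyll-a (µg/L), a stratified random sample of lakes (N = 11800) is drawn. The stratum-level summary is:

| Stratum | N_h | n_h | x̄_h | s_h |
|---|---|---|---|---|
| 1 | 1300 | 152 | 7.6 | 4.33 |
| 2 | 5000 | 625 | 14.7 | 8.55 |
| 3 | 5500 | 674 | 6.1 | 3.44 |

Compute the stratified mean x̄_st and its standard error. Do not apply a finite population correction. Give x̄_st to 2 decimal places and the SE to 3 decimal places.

x̄_st ≈ 9.91, SE ≈ 0.162

x̄_st = Σ W_h x̄_h = (1300·7.6 + 5000·14.7 + 5500·6.1)/11800 = 9.90932
V̂(x̄_st) = Σ W_h² s_h²/n_h, with W_h = N_h/N and N = 11800:
  stratum 1: (1300/11800)²·4.33²/152 = 0.00149711
  stratum 2: (5000/11800)²·8.55²/625 = 0.0210004
  stratum 3: (5500/11800)²·3.44²/674 = 0.00381433
V̂(x̄_st) = 0.0263119
SE(x̄_st) = √0.0263119 = 0.162209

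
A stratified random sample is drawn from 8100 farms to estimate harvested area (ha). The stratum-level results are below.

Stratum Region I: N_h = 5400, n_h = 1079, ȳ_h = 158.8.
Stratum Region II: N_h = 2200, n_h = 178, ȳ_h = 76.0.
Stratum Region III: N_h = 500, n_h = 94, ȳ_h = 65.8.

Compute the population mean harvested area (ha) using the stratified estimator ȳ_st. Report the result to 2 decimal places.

ȳ_st ≈ 130.57

N = Σ N_h = 8100. Stratum weights W_h = N_h/N.
ȳ_st = (5400·158.8 + 2200·76.0 + 500·65.8) / 8100 = 130.5704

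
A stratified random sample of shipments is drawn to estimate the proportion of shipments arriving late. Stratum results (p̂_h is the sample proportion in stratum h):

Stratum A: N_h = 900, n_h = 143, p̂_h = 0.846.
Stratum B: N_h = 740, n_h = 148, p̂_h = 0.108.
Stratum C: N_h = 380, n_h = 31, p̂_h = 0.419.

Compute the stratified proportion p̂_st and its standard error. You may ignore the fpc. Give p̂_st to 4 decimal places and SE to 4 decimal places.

p̂_st ≈ 0.4953, SE ≈ 0.0236

N = 2020; stratum weights W_h = N_h/N.
p̂_st = Σ W_h p̂_h = (900·0.846 + 740·0.108 + 380·0.419)/2020 = 0.49532
V̂(p̂_st) = Σ W_h² p̂_h(1−p̂_h)/(n_h−1):
  stratum A: (900/2020)²·0.846·0.154/142 = 0.000182131
  stratum B: (740/2020)²·0.108·0.892/147 = 8.79492e-05
  stratum C: (380/2020)²·0.419·0.581/30 = 0.000287166
V̂(p̂_st) = 0.000557247; SE = √V̂ = 0.0236061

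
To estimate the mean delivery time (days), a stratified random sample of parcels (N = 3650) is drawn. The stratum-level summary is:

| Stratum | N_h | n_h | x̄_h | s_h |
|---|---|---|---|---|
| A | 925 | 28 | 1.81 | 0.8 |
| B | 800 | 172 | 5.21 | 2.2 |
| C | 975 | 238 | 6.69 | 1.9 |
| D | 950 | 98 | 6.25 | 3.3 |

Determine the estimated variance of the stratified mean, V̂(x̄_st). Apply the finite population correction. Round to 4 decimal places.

V̂(x̄_st) = Σ W_h² (1 − n_h/N_h) s_h²/n_h, with W_h = N_h/N and N = 3650:
  stratum A: (925/3650)²·(1 − 28/925)·0.8²/28 = 0.00142354
  stratum B: (800/3650)²·(1 − 172/800)·2.2²/172 = 0.00106116
  stratum C: (975/3650)²·(1 − 238/975)·1.9²/238 = 0.000818119
  stratum D: (950/3650)²·(1 − 98/950)·3.3²/98 = 0.00675117
V̂(x̄_st) = 0.010054

V̂(x̄_st) ≈ 0.0101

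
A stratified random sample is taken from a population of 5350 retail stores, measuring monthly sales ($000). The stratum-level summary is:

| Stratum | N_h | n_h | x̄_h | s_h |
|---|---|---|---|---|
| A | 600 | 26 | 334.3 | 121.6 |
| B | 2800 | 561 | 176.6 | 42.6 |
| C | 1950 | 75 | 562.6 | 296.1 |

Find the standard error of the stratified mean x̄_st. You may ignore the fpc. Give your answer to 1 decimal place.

SE(x̄_st) ≈ 12.8

V̂(x̄_st) = Σ W_h² s_h²/n_h, with W_h = N_h/N and N = 5350:
  stratum A: (600/5350)²·121.6²/26 = 7.15301
  stratum B: (2800/5350)²·42.6²/561 = 0.886063
  stratum C: (1950/5350)²·296.1²/75 = 155.302
V̂(x̄_st) = 163.341
SE(x̄_st) = √163.341 = 12.7805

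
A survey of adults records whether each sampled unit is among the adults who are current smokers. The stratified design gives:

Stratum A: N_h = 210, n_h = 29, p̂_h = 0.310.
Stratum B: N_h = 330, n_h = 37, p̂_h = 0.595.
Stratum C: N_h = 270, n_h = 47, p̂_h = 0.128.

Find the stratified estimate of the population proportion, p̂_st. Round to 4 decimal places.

p̂_st ≈ 0.3654

N = 810; stratum weights W_h = N_h/N.
p̂_st = Σ W_h p̂_h = (210·0.310 + 330·0.595 + 270·0.128)/810 = 0.36544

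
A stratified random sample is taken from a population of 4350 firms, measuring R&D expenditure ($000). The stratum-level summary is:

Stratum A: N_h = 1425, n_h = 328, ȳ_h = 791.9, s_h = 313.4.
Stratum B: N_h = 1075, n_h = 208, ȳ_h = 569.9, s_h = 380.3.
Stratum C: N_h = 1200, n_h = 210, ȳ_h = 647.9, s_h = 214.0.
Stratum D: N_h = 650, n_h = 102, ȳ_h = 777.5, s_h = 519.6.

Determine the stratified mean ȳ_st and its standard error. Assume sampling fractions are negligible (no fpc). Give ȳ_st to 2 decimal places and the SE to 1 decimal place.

ȳ_st ≈ 695.16, SE ≈ 12.3

ȳ_st = Σ W_h ȳ_h = (1425·791.9 + 1075·569.9 + 1200·647.9 + 650·777.5)/4350 = 695.16207
V̂(ȳ_st) = Σ W_h² s_h²/n_h, with W_h = N_h/N and N = 4350:
  stratum A: (1425/4350)²·313.4²/328 = 32.1348
  stratum B: (1075/4350)²·380.3²/208 = 42.4647
  stratum C: (1200/4350)²·214.0²/210 = 16.5956
  stratum D: (650/4350)²·519.6²/102 = 59.0998
V̂(ȳ_st) = 150.295
SE(ȳ_st) = √150.295 = 12.2595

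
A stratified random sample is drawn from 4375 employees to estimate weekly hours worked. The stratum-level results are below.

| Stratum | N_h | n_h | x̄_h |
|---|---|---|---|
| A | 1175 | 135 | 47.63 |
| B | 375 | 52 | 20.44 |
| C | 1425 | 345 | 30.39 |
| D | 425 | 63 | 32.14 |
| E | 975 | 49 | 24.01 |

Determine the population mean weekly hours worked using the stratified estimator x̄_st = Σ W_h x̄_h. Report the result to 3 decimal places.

x̄_st ≈ 32.915

N = Σ N_h = 4375. Stratum weights W_h = N_h/N.
x̄_st = (1175·47.63 + 375·20.44 + 1425·30.39 + 425·32.14 + 975·24.01) / 4375 = 32.91549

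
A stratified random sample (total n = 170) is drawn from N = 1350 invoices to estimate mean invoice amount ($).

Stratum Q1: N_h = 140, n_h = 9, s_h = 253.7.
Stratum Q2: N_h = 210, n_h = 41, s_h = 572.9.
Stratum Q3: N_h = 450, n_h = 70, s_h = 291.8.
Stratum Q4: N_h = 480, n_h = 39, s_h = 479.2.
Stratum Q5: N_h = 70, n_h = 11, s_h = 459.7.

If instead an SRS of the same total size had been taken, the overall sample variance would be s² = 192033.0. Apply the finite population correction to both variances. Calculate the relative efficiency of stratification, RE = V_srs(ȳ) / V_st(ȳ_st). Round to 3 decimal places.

V̂(ȳ_st) = Σ W_h² (1 − n_h/N_h) s_h²/n_h, with W_h = N_h/N and N = 1350:
  stratum Q1: (140/1350)²·(1 − 9/140)·253.7²/9 = 71.9665
  stratum Q2: (210/1350)²·(1 − 41/210)·572.9²/41 = 155.888
  stratum Q3: (450/1350)²·(1 − 70/450)·291.8²/70 = 114.13
  stratum Q4: (480/1350)²·(1 − 39/480)·479.2²/39 = 683.882
  stratum Q5: (70/1350)²·(1 − 11/70)·459.7²/11 = 43.535
V_st = 1069.4
V_srs = (1 − 170/1350)·192033.0/170 = 987.359
Relative efficiency = V_srs / V_st = 987.359/1069.4 = 0.9233

RE ≈ 0.923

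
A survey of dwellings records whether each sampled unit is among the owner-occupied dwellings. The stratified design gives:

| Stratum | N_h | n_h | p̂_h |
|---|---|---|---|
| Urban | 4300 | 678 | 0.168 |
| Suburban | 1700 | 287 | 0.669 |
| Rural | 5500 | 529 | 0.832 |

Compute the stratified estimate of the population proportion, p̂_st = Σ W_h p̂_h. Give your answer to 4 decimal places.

N = 11500; stratum weights W_h = N_h/N.
p̂_st = Σ W_h p̂_h = (4300·0.168 + 1700·0.669 + 5500·0.832)/11500 = 0.55963

p̂_st ≈ 0.5596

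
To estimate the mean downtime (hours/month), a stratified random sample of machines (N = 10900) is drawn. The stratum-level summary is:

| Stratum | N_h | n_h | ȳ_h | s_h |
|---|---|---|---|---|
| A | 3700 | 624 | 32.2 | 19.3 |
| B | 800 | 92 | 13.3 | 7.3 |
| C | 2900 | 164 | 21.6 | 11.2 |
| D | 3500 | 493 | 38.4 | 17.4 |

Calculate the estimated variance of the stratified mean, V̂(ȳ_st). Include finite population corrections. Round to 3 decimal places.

V̂(ȳ_st) = Σ W_h² (1 − n_h/N_h) s_h²/n_h, with W_h = N_h/N and N = 10900:
  stratum A: (3700/10900)²·(1 − 624/3700)·19.3²/624 = 0.0571828
  stratum B: (800/10900)²·(1 − 92/800)·7.3²/92 = 0.00276139
  stratum C: (2900/10900)²·(1 − 164/2900)·11.2²/164 = 0.0510803
  stratum D: (3500/10900)²·(1 − 493/3500)·17.4²/493 = 0.0544001
V̂(ȳ_st) = 0.165425

V̂(ȳ_st) ≈ 0.165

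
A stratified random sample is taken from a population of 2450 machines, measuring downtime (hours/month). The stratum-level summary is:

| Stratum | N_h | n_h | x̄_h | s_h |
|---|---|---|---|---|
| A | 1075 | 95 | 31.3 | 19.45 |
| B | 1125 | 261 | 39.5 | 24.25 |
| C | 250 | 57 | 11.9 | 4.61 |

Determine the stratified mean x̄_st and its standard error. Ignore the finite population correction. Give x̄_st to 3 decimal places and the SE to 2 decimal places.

x̄_st = Σ W_h x̄_h = (1075·31.3 + 1125·39.5 + 250·11.9)/2450 = 33.08571
V̂(x̄_st) = Σ W_h² s_h²/n_h, with W_h = N_h/N and N = 2450:
  stratum A: (1075/2450)²·19.45²/95 = 0.766656
  stratum B: (1125/2450)²·24.25²/261 = 0.475068
  stratum C: (250/2450)²·4.61²/57 = 0.00388217
V̂(x̄_st) = 1.24561
SE(x̄_st) = √1.24561 = 1.11607

x̄_st ≈ 33.086, SE ≈ 1.12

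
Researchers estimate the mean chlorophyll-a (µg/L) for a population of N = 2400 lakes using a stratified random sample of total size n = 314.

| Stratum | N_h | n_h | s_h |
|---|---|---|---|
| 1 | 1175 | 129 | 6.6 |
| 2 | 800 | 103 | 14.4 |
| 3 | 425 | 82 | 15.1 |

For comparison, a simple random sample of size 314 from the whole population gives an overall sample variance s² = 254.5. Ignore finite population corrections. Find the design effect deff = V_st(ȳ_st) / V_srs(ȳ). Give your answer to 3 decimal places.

deff ≈ 0.483

V̂(ȳ_st) = Σ W_h² s_h²/n_h, with W_h = N_h/N and N = 2400:
  stratum 1: (1175/2400)²·6.6²/129 = 0.0809378
  stratum 2: (800/2400)²·14.4²/103 = 0.223689
  stratum 3: (425/2400)²·15.1²/82 = 0.0871958
V_st = 0.391823
V_srs = s²/n = 254.5/314 = 0.81051
deff = V_st / V_srs = 0.391823/0.81051 = 0.4834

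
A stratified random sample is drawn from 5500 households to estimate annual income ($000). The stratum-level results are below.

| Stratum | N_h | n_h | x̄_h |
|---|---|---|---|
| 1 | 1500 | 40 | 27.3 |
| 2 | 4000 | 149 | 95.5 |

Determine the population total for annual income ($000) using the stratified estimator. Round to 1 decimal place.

τ̂_st = Σ N_h x̄_h = 1500·27.3 + 4000·95.5 = 422950.0

τ̂_st ≈ 422950.0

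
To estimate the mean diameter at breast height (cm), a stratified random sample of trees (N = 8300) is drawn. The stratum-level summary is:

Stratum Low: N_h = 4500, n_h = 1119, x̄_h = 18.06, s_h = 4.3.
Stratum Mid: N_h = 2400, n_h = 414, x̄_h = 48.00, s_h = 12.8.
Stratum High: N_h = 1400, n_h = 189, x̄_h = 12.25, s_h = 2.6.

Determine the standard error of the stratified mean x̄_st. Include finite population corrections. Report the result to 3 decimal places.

V̂(x̄_st) = Σ W_h² (1 − n_h/N_h) s_h²/n_h, with W_h = N_h/N and N = 8300:
  stratum Low: (4500/8300)²·(1 − 1119/4500)·4.3²/1119 = 0.00364929
  stratum Mid: (2400/8300)²·(1 − 414/2400)·12.8²/414 = 0.0273813
  stratum High: (1400/8300)²·(1 − 189/1400)·2.6²/189 = 0.00088024
V̂(x̄_st) = 0.0319108
SE(x̄_st) = √0.0319108 = 0.178636

SE(x̄_st) ≈ 0.179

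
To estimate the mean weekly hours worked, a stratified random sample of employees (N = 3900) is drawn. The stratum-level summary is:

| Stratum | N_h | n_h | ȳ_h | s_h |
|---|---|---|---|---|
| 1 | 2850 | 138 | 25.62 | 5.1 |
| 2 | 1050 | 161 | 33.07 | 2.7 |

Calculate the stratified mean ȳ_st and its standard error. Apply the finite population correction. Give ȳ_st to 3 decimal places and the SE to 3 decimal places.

ȳ_st ≈ 27.626, SE ≈ 0.314

ȳ_st = Σ W_h ȳ_h = (2850·25.62 + 1050·33.07)/3900 = 27.62577
V̂(ȳ_st) = Σ W_h² (1 − n_h/N_h) s_h²/n_h, with W_h = N_h/N and N = 3900:
  stratum 1: (2850/3900)²·(1 − 138/2850)·5.1²/138 = 0.0957782
  stratum 2: (1050/3900)²·(1 − 161/1050)·2.7²/161 = 0.00277884
V̂(ȳ_st) = 0.098557
SE(ȳ_st) = √0.098557 = 0.313938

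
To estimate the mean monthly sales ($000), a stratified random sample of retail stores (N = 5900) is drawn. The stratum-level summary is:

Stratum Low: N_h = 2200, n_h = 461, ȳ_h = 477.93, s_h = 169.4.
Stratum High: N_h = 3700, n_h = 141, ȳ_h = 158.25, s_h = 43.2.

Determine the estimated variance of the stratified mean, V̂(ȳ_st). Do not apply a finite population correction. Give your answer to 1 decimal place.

V̂(ȳ_st) = Σ W_h² s_h²/n_h, with W_h = N_h/N and N = 5900:
  stratum Low: (2200/5900)²·169.4²/461 = 8.655
  stratum High: (3700/5900)²·43.2²/141 = 5.20532
V̂(ȳ_st) = 13.8603

V̂(ȳ_st) ≈ 13.9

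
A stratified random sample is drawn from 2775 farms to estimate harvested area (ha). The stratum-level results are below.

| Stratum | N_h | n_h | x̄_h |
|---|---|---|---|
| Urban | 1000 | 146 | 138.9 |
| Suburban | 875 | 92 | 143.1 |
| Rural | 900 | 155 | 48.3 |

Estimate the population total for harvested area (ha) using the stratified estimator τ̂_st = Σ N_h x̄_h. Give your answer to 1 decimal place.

τ̂_st = Σ N_h x̄_h = 1000·138.9 + 875·143.1 + 900·48.3 = 307582.5

τ̂_st ≈ 307582.5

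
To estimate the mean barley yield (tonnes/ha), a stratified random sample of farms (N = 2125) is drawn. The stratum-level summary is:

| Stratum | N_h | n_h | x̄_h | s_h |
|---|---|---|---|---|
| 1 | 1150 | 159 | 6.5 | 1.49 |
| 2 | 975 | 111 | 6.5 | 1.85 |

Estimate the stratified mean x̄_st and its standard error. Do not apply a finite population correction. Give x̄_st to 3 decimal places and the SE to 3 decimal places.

x̄_st = Σ W_h x̄_h = (1150·6.5 + 975·6.5)/2125 = 6.50000
V̂(x̄_st) = Σ W_h² s_h²/n_h, with W_h = N_h/N and N = 2125:
  stratum 1: (1150/2125)²·1.49²/159 = 0.00408934
  stratum 2: (975/2125)²·1.85²/111 = 0.006491
V̂(x̄_st) = 0.0105803
SE(x̄_st) = √0.0105803 = 0.102861

x̄_st ≈ 6.500, SE ≈ 0.103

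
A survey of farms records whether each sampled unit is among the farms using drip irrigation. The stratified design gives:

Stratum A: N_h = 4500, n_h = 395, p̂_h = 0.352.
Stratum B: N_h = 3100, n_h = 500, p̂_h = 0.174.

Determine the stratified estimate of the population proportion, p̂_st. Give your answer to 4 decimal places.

p̂_st ≈ 0.2794

N = 7600; stratum weights W_h = N_h/N.
p̂_st = Σ W_h p̂_h = (4500·0.352 + 3100·0.174)/7600 = 0.27939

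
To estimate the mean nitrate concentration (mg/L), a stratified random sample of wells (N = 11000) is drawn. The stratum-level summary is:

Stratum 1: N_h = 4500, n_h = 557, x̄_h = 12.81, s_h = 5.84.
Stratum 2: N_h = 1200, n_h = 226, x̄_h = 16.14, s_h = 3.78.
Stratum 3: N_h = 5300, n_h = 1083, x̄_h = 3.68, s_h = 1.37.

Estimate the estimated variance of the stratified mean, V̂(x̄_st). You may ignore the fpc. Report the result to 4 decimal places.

V̂(x̄_st) = Σ W_h² s_h²/n_h, with W_h = N_h/N and N = 11000:
  stratum 1: (4500/11000)²·5.84²/557 = 0.0102473
  stratum 2: (1200/11000)²·3.78²/226 = 0.000752406
  stratum 3: (5300/11000)²·1.37²/1083 = 0.000402327
V̂(x̄_st) = 0.011402

V̂(x̄_st) ≈ 0.0114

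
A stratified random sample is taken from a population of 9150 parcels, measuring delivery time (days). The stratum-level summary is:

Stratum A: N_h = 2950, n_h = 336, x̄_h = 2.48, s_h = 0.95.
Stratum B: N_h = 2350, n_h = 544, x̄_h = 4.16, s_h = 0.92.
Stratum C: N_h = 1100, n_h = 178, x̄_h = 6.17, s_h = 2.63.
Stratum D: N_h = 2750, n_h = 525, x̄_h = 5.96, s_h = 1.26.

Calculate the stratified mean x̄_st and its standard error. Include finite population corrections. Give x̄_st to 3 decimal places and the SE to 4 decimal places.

x̄_st ≈ 4.401, SE ≈ 0.0319

x̄_st = Σ W_h x̄_h = (2950·2.48 + 2350·4.16 + 1100·6.17 + 2750·5.96)/9150 = 4.40098
V̂(x̄_st) = Σ W_h² (1 − n_h/N_h) s_h²/n_h, with W_h = N_h/N and N = 9150:
  stratum A: (2950/9150)²·(1 − 336/2950)·0.95²/336 = 0.000247396
  stratum B: (2350/9150)²·(1 − 544/2350)·0.92²/544 = 7.88715e-05
  stratum C: (1100/9150)²·(1 − 178/1100)·2.63²/178 = 0.000470731
  stratum D: (2750/9150)²·(1 − 525/2750)·1.26²/525 = 0.000221005
V̂(x̄_st) = 0.001018
SE(x̄_st) = √0.001018 = 0.0319062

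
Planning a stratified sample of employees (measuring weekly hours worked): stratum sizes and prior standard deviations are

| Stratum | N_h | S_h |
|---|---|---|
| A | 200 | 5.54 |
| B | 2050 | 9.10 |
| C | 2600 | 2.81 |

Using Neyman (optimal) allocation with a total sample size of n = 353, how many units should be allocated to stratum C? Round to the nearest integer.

Neyman allocation: n_h = n · N_h S_h / Σ N_i S_i, with n = 353.
  stratum A: N_h·S_h = 200·5.54 = 1108.00
  stratum B: N_h·S_h = 2050·9.10 = 18655.00
  stratum C: N_h·S_h = 2600·2.81 = 7306.00
Σ N_h S_h = 27069.00
n for stratum C = 353·7306.00/27069.00 = 95.276 → 95

95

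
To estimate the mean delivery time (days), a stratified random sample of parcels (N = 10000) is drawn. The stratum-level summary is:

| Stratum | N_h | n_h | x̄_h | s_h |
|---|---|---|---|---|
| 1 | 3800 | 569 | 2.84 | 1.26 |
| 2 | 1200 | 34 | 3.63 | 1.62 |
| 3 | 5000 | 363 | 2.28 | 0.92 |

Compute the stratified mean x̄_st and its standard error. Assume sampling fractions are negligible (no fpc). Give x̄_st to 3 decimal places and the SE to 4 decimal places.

x̄_st = Σ W_h x̄_h = (3800·2.84 + 1200·3.63 + 5000·2.28)/10000 = 2.65480
V̂(x̄_st) = Σ W_h² s_h²/n_h, with W_h = N_h/N and N = 10000:
  stratum 1: (3800/10000)²·1.26²/569 = 0.000402899
  stratum 2: (1200/10000)²·1.62²/34 = 0.00111151
  stratum 3: (5000/10000)²·0.92²/363 = 0.00058292
V̂(x̄_st) = 0.00209733
SE(x̄_st) = √0.00209733 = 0.0457966

x̄_st ≈ 2.655, SE ≈ 0.0458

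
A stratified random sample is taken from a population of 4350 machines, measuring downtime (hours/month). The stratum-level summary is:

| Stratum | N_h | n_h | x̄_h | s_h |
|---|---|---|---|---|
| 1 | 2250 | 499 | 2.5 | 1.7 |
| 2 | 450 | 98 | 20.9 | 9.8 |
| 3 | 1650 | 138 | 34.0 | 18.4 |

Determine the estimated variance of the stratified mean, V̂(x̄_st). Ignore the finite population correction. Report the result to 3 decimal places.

V̂(x̄_st) ≈ 0.365

V̂(x̄_st) = Σ W_h² s_h²/n_h, with W_h = N_h/N and N = 4350:
  stratum 1: (2250/4350)²·1.7²/499 = 0.00154947
  stratum 2: (450/4350)²·9.8²/98 = 0.0104875
  stratum 3: (1650/4350)²·18.4²/138 = 0.352977
V̂(x̄_st) = 0.365014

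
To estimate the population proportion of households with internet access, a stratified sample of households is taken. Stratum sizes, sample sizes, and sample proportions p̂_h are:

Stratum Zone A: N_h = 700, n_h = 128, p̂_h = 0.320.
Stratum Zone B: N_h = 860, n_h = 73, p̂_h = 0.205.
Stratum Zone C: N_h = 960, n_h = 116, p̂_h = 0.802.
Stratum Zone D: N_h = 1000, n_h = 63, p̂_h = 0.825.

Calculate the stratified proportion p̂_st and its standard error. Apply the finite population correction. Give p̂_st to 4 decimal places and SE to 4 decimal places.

p̂_st ≈ 0.5668, SE ≈ 0.0211

N = 3520; stratum weights W_h = N_h/N.
p̂_st = Σ W_h p̂_h = (700·0.320 + 860·0.205 + 960·0.802 + 1000·0.825)/3520 = 0.56682
V̂(p̂_st) = Σ W_h² (1 − n_h/N_h) p̂_h(1−p̂_h)/(n_h−1):
  stratum Zone A: (700/3520)²·(1 − 128/700)·0.320·0.680/127 = 5.53686e-05
  stratum Zone B: (860/3520)²·(1 − 73/860)·0.205·0.795/72 = 0.000123645
  stratum Zone C: (960/3520)²·(1 − 116/960)·0.802·0.198/115 = 9.02963e-05
  stratum Zone D: (1000/3520)²·(1 − 63/1000)·0.825·0.175/62 = 0.000176098
V̂(p̂_st) = 0.000445408; SE = √V̂ = 0.0211047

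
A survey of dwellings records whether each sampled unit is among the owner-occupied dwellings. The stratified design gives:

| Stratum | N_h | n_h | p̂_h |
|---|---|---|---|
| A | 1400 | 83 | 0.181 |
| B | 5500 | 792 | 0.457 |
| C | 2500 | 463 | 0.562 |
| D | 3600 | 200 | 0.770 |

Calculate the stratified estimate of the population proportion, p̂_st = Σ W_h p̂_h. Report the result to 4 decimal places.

p̂_st ≈ 0.5341

N = 13000; stratum weights W_h = N_h/N.
p̂_st = Σ W_h p̂_h = (1400·0.181 + 5500·0.457 + 2500·0.562 + 3600·0.770)/13000 = 0.53415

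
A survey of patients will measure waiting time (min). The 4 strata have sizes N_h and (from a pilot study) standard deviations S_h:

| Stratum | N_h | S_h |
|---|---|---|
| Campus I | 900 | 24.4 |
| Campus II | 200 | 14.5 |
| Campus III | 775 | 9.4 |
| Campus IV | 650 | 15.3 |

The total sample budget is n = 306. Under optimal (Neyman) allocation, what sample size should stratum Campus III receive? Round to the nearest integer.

53

Neyman allocation: n_h = n · N_h S_h / Σ N_i S_i, with n = 306.
  stratum Campus I: N_h·S_h = 900·24.4 = 21960.00
  stratum Campus II: N_h·S_h = 200·14.5 = 2900.00
  stratum Campus III: N_h·S_h = 775·9.4 = 7285.00
  stratum Campus IV: N_h·S_h = 650·15.3 = 9945.00
Σ N_h S_h = 42090.00
n for stratum Campus III = 306·7285.00/42090.00 = 52.963 → 53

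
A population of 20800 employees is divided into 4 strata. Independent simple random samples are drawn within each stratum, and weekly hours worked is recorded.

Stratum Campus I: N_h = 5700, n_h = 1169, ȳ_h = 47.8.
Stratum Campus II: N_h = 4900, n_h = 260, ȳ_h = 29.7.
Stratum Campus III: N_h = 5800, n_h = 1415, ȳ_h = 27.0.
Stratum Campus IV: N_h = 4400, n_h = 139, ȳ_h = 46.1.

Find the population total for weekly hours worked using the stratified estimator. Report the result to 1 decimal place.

τ̂_st ≈ 777430.0

τ̂_st = Σ N_h ȳ_h = 5700·47.8 + 4900·29.7 + 5800·27.0 + 4400·46.1 = 777430.0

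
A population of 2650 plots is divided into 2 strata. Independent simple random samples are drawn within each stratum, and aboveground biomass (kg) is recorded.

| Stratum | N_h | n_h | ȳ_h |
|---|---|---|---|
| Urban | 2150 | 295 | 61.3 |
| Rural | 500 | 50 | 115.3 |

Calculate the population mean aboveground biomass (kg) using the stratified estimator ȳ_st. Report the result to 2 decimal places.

ȳ_st ≈ 71.49

N = Σ N_h = 2650. Stratum weights W_h = N_h/N.
ȳ_st = (2150·61.3 + 500·115.3) / 2650 = 71.4887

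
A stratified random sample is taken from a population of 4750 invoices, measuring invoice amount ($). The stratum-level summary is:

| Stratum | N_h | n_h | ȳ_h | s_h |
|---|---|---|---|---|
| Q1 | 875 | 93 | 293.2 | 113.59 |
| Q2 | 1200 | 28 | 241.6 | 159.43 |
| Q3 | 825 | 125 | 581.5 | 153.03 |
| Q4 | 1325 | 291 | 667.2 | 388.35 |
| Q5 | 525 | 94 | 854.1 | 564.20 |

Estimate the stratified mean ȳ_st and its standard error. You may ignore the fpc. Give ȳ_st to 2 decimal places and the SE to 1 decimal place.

ȳ_st = Σ W_h ȳ_h = (875·293.2 + 1200·241.6 + 825·581.5 + 1325·667.2 + 525·854.1)/4750 = 496.55789
V̂(ȳ_st) = Σ W_h² s_h²/n_h, with W_h = N_h/N and N = 4750:
  stratum Q1: (875/4750)²·113.59²/93 = 4.70789
  stratum Q2: (1200/4750)²·159.43²/28 = 57.9372
  stratum Q3: (825/4750)²·153.03²/125 = 5.6515
  stratum Q4: (1325/4750)²·388.35²/291 = 40.3272
  stratum Q5: (525/4750)²·564.20²/94 = 41.3685
V̂(ȳ_st) = 149.992
SE(ȳ_st) = √149.992 = 12.2471

ȳ_st ≈ 496.56, SE ≈ 12.2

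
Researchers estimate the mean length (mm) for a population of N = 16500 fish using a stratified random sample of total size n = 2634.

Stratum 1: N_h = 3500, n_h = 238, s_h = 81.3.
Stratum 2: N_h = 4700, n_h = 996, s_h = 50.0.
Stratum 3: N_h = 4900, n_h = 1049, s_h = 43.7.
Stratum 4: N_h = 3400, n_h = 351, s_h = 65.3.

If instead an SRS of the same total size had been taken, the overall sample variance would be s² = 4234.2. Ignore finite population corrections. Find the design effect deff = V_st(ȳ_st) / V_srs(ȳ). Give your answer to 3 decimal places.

deff ≈ 1.325

V̂(ȳ_st) = Σ W_h² s_h²/n_h, with W_h = N_h/N and N = 16500:
  stratum 1: (3500/16500)²·81.3²/238 = 1.2496
  stratum 2: (4700/16500)²·50.0²/996 = 0.203661
  stratum 3: (4900/16500)²·43.7²/1049 = 0.16055
  stratum 4: (3400/16500)²·65.3²/351 = 0.515833
V_st = 2.12965
V_srs = s²/n = 4234.2/2634 = 1.60752
deff = V_st / V_srs = 2.12965/1.60752 = 1.3248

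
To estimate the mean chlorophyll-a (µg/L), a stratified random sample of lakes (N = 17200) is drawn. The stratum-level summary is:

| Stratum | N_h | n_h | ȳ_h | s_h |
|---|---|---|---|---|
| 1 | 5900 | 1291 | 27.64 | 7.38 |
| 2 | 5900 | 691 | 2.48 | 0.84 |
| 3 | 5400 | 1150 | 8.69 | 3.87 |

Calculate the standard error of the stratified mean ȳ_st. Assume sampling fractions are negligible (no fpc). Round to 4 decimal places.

SE(ȳ_st) ≈ 0.0798

V̂(ȳ_st) = Σ W_h² s_h²/n_h, with W_h = N_h/N and N = 17200:
  stratum 1: (5900/17200)²·7.38²/1291 = 0.00496402
  stratum 2: (5900/17200)²·0.84²/691 = 0.000120151
  stratum 3: (5400/17200)²·3.87²/1150 = 0.00128367
V̂(ȳ_st) = 0.00636785
SE(ȳ_st) = √0.00636785 = 0.0797988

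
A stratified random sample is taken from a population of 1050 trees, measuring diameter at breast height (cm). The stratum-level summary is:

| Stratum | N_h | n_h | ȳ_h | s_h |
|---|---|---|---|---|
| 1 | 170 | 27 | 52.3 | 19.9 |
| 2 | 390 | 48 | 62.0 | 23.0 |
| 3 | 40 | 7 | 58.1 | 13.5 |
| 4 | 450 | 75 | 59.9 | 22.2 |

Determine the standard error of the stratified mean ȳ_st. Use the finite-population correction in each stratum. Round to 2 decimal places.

SE(ȳ_st) ≈ 1.64

V̂(ȳ_st) = Σ W_h² (1 − n_h/N_h) s_h²/n_h, with W_h = N_h/N and N = 1050:
  stratum 1: (170/1050)²·(1 − 27/170)·19.9²/27 = 0.323407
  stratum 2: (390/1050)²·(1 − 48/390)·23.0²/48 = 1.3333
  stratum 3: (40/1050)²·(1 − 7/40)·13.5²/7 = 0.031172
  stratum 4: (450/1050)²·(1 − 75/450)·22.2²/75 = 1.0058
V̂(ȳ_st) = 2.69367
SE(ȳ_st) = √2.69367 = 1.64124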